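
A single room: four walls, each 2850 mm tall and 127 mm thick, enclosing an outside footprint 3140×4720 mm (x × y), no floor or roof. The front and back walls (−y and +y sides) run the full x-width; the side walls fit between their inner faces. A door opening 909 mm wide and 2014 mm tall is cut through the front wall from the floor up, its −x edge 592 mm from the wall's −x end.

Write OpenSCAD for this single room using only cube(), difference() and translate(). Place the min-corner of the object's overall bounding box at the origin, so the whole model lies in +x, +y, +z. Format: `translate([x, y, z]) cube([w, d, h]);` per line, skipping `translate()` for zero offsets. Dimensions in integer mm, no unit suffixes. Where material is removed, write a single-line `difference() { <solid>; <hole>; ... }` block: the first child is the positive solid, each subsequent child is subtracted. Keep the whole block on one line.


difference() { cube([3140, 127, 2850]); translate([592, 0, 0]) cube([909, 127, 2014]); }
translate([0, 4593, 0]) cube([3140, 127, 2850]);
translate([0, 127, 0]) cube([127, 4466, 2850]);
translate([3013, 127, 0]) cube([127, 4466, 2850]);


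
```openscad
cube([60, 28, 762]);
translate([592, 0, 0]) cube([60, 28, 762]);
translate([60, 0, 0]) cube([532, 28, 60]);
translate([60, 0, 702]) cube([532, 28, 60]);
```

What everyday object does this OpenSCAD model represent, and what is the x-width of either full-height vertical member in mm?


A picture frame. The border width is 60 mm.

Four thin pieces enclosing a rectangular opening — a picture frame. The two full-height stiles are 762 mm tall; the top rail sits at z = 702 and is 60 mm tall, so the border above the opening is 762 − 702 = 60 mm, matching the stile x-width.


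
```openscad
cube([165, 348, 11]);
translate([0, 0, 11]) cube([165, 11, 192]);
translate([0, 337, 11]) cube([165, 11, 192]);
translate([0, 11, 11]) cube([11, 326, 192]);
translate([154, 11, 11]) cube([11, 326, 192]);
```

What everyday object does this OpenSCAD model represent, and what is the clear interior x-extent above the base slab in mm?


An open box. The internal width is 143 mm.

A 165×348 base slab with four walls standing on it — an open box. The base is 165 mm wide and the walls are 11 mm thick, so the internal width is 165 − 2 × 11 = 143 mm.


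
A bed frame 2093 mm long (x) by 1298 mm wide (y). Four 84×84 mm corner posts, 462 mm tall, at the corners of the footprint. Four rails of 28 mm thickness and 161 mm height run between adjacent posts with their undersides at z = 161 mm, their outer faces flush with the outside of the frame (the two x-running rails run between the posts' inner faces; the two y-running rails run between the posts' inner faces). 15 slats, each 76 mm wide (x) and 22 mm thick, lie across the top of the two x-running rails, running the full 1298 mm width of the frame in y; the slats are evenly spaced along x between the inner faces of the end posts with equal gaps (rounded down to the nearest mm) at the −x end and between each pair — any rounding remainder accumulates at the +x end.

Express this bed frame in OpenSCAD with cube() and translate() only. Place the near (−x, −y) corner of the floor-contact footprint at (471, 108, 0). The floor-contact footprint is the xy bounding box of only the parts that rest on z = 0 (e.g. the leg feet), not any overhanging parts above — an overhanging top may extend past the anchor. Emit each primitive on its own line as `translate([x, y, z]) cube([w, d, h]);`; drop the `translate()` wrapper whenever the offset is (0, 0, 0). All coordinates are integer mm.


// slat z = rail_z + rail_h = 161 + 161 = 322
// slat gap = ⌊(1925 − 15·76) / 16⌋ = 49
translate([471, 108, 0]) cube([84, 84, 462]);
translate([471, 1322, 0]) cube([84, 84, 462]);
translate([2480, 108, 0]) cube([84, 84, 462]);
translate([2480, 1322, 0]) cube([84, 84, 462]);
translate([555, 108, 161]) cube([1925, 28, 161]);
translate([555, 1378, 161]) cube([1925, 28, 161]);
translate([471, 192, 161]) cube([28, 1130, 161]);
translate([2536, 192, 161]) cube([28, 1130, 161]);
translate([604, 108, 322]) cube([76, 1298, 22]);
translate([729, 108, 322]) cube([76, 1298, 22]);
translate([854, 108, 322]) cube([76, 1298, 22]);
translate([979, 108, 322]) cube([76, 1298, 22]);
translate([1104, 108, 322]) cube([76, 1298, 22]);
translate([1229, 108, 322]) cube([76, 1298, 22]);
translate([1354, 108, 322]) cube([76, 1298, 22]);
translate([1479, 108, 322]) cube([76, 1298, 22]);
translate([1604, 108, 322]) cube([76, 1298, 22]);
translate([1729, 108, 322]) cube([76, 1298, 22]);
translate([1854, 108, 322]) cube([76, 1298, 22]);
translate([1979, 108, 322]) cube([76, 1298, 22]);
translate([2104, 108, 322]) cube([76, 1298, 22]);
translate([2229, 108, 322]) cube([76, 1298, 22]);
translate([2354, 108, 322]) cube([76, 1298, 22]);


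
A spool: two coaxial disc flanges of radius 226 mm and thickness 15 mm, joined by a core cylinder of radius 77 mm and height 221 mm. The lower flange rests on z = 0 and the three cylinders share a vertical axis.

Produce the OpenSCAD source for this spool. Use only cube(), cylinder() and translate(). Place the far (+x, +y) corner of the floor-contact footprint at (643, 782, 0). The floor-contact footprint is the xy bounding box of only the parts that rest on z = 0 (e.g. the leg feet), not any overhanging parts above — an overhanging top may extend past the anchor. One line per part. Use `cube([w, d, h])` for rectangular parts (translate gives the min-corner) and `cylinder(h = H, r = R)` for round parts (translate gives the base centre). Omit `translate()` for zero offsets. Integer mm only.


translate([417, 556, 0]) cylinder(h = 15, r = 226);
translate([417, 556, 15]) cylinder(h = 221, r = 77);
translate([417, 556, 236]) cylinder(h = 15, r = 226);


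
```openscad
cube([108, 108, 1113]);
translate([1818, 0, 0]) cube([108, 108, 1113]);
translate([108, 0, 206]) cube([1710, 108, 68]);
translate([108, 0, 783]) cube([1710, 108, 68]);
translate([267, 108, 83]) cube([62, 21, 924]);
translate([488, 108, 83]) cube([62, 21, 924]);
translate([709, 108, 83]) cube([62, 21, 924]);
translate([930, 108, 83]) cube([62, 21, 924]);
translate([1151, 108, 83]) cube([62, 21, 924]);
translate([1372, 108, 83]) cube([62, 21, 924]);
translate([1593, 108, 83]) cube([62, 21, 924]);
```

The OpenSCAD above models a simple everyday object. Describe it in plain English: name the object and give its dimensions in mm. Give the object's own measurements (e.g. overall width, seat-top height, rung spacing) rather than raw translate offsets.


A fence section. Two 108×108 mm posts, 1113 mm tall, stand on the floor with a clear span of 1710 mm between their inner faces. Two horizontal rails of 108×68 mm section span the gap between the posts with their undersides at z = 206 mm and z = 783 mm, flush with the posts' −y face. 7 pickets, each 62 mm wide, 21 mm thick and 924 mm tall, are fixed to the +y face of the rails with their bottoms at z = 83 mm, spaced across the span with a 159 mm gap after the −x post and between neighbouring pickets, with 163 mm left before the +x post.


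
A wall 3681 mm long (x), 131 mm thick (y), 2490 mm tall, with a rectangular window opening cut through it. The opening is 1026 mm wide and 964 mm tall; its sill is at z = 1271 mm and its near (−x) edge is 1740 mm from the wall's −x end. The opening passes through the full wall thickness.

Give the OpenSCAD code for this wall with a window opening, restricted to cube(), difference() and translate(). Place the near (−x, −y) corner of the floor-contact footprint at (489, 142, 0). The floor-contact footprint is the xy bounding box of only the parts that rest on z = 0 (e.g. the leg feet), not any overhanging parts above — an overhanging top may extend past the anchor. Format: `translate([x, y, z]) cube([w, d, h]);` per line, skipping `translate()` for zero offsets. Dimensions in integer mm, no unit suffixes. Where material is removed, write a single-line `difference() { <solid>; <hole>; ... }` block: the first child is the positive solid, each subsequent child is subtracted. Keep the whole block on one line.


difference() { translate([489, 142, 0]) cube([3681, 131, 2490]); translate([2229, 142, 1271]) cube([1026, 131, 964]); }


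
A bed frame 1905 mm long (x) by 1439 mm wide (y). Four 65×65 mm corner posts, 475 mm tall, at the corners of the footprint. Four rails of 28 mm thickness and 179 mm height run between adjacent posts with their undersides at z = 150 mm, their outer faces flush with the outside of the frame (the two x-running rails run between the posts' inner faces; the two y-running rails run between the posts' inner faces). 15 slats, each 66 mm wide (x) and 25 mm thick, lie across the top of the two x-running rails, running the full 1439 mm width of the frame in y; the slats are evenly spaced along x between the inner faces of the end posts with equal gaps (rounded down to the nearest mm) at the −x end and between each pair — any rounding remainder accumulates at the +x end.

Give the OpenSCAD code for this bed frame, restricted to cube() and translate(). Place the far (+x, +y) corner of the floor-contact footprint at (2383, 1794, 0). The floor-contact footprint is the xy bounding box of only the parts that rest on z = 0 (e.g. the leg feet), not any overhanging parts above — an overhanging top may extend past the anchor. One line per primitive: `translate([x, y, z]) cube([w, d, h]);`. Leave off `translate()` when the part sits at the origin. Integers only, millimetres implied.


translate([478, 355, 0]) cube([65, 65, 475]);
translate([478, 1729, 0]) cube([65, 65, 475]);
translate([2318, 355, 0]) cube([65, 65, 475]);
translate([2318, 1729, 0]) cube([65, 65, 475]);
translate([543, 355, 150]) cube([1775, 28, 179]);
translate([543, 1766, 150]) cube([1775, 28, 179]);
translate([478, 420, 150]) cube([28, 1309, 179]);
translate([2355, 420, 150]) cube([28, 1309, 179]);
translate([592, 355, 329]) cube([66, 1439, 25]);
translate([707, 355, 329]) cube([66, 1439, 25]);
translate([822, 355, 329]) cube([66, 1439, 25]);
translate([937, 355, 329]) cube([66, 1439, 25]);
translate([1052, 355, 329]) cube([66, 1439, 25]);
translate([1167, 355, 329]) cube([66, 1439, 25]);
translate([1282, 355, 329]) cube([66, 1439, 25]);
translate([1397, 355, 329]) cube([66, 1439, 25]);
translate([1512, 355, 329]) cube([66, 1439, 25]);
translate([1627, 355, 329]) cube([66, 1439, 25]);
translate([1742, 355, 329]) cube([66, 1439, 25]);
translate([1857, 355, 329]) cube([66, 1439, 25]);
translate([1972, 355, 329]) cube([66, 1439, 25]);
translate([2087, 355, 329]) cube([66, 1439, 25]);
translate([2202, 355, 329]) cube([66, 1439, 25]);


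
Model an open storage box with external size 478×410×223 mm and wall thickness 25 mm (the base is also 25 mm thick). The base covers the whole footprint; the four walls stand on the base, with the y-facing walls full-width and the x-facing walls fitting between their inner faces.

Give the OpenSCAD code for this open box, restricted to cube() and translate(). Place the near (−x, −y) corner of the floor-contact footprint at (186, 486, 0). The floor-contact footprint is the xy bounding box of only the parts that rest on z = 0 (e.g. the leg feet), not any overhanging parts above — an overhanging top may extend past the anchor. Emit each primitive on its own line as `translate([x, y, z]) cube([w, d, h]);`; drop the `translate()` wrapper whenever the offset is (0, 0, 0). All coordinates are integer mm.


translate([186, 486, 0]) cube([478, 410, 25]);
translate([186, 486, 25]) cube([478, 25, 198]);
translate([186, 871, 25]) cube([478, 25, 198]);
translate([186, 511, 25]) cube([25, 360, 198]);
translate([639, 511, 25]) cube([25, 360, 198]);


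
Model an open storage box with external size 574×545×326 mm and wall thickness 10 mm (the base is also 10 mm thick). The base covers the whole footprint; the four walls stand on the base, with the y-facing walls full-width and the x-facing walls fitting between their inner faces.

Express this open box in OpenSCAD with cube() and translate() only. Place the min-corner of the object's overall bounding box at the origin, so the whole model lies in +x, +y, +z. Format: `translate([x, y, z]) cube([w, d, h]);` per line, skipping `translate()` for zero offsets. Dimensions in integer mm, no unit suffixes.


cube([574, 545, 10]);
translate([0, 0, 10]) cube([574, 10, 316]);
translate([0, 535, 10]) cube([574, 10, 316]);
translate([0, 10, 10]) cube([10, 525, 316]);
translate([564, 10, 10]) cube([10, 525, 316]);


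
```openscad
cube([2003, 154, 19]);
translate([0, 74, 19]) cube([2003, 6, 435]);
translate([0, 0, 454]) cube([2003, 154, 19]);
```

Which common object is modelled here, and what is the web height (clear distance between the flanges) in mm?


An I-beam. The web height is 435 mm.

Two wide flanges with a thin centred web — an I-beam. Overall 473 mm minus two 19 mm flanges gives a web of 473 − 2·19 = 435 mm.


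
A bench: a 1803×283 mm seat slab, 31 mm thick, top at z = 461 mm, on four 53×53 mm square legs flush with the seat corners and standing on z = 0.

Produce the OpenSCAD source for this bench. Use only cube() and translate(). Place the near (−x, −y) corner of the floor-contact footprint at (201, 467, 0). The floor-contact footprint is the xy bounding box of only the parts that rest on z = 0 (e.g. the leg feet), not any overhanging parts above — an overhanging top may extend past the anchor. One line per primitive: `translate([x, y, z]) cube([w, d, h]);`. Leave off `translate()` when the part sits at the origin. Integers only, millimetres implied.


translate([201, 467, 430]) cube([1803, 283, 31]);
translate([201, 467, 0]) cube([53, 53, 430]);
translate([201, 697, 0]) cube([53, 53, 430]);
translate([1951, 467, 0]) cube([53, 53, 430]);
translate([1951, 697, 0]) cube([53, 53, 430]);


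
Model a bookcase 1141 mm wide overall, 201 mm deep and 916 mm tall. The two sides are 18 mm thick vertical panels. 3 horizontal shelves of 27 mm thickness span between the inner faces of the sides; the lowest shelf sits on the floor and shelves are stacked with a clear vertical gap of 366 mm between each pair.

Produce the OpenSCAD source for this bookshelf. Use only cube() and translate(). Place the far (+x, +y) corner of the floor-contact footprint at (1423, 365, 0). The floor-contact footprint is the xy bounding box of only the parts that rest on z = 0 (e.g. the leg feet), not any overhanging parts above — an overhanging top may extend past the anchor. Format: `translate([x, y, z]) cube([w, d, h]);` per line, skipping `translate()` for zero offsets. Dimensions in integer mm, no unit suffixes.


translate([282, 164, 0]) cube([18, 201, 916]);
translate([1405, 164, 0]) cube([18, 201, 916]);
translate([300, 164, 0]) cube([1105, 201, 27]);
translate([300, 164, 393]) cube([1105, 201, 27]);
translate([300, 164, 786]) cube([1105, 201, 27]);


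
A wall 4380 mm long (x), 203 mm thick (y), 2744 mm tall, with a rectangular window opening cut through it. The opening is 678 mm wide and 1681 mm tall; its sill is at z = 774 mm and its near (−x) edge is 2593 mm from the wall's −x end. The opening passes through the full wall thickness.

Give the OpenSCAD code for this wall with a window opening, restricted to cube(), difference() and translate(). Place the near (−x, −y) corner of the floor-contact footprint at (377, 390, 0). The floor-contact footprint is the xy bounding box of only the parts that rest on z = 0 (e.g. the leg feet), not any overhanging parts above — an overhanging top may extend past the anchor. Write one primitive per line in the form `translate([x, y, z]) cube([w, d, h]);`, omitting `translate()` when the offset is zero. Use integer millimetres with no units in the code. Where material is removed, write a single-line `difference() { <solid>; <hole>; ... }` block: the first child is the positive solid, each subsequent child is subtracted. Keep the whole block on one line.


difference() { translate([377, 390, 0]) cube([4380, 203, 2744]); translate([2970, 390, 774]) cube([678, 203, 1681]); }


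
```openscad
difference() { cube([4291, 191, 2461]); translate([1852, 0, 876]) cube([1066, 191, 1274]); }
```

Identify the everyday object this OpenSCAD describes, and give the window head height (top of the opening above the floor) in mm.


A wall with a window opening. The window head height is 2150 mm.

A wall with a rectangular opening subtracted — a window. Sill at z = 876, opening 1274 mm tall, so the head is at 876 + 1274 = 2150 mm.


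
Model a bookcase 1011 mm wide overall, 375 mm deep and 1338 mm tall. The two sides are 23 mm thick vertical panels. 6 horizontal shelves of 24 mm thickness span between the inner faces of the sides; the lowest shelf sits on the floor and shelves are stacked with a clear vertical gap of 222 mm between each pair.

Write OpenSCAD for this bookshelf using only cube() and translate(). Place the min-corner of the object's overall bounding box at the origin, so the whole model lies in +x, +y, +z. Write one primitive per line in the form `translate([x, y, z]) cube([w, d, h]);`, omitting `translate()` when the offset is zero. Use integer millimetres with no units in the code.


cube([23, 375, 1338]);
translate([988, 0, 0]) cube([23, 375, 1338]);
translate([23, 0, 0]) cube([965, 375, 24]);
translate([23, 0, 246]) cube([965, 375, 24]);
translate([23, 0, 492]) cube([965, 375, 24]);
translate([23, 0, 738]) cube([965, 375, 24]);
translate([23, 0, 984]) cube([965, 375, 24]);
translate([23, 0, 1230]) cube([965, 375, 24]);


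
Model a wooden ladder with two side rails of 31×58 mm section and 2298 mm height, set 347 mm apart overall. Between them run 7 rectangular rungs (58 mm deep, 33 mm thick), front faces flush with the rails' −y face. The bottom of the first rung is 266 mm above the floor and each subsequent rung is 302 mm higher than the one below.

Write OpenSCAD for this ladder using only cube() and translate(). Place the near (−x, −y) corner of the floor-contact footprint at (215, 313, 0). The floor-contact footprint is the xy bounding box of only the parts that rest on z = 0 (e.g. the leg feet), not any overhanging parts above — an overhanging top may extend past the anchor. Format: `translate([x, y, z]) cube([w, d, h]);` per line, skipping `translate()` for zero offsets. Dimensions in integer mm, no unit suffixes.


translate([215, 313, 0]) cube([31, 58, 2298]);
translate([531, 313, 0]) cube([31, 58, 2298]);
translate([246, 313, 266]) cube([285, 58, 33]);
translate([246, 313, 568]) cube([285, 58, 33]);
translate([246, 313, 870]) cube([285, 58, 33]);
translate([246, 313, 1172]) cube([285, 58, 33]);
translate([246, 313, 1474]) cube([285, 58, 33]);
translate([246, 313, 1776]) cube([285, 58, 33]);
translate([246, 313, 2078]) cube([285, 58, 33]);


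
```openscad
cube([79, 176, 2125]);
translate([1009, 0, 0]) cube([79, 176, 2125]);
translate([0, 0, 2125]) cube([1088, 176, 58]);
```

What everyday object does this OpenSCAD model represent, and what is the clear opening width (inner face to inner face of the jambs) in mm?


A door frame. The clear opening width is 930 mm.

Two 2125 mm tall posts with a header on top — a door frame. The left jamb is 79 mm wide at x = 0; the right jamb starts at x = 1009. The clear opening is 1009 − 79 = 930 mm.


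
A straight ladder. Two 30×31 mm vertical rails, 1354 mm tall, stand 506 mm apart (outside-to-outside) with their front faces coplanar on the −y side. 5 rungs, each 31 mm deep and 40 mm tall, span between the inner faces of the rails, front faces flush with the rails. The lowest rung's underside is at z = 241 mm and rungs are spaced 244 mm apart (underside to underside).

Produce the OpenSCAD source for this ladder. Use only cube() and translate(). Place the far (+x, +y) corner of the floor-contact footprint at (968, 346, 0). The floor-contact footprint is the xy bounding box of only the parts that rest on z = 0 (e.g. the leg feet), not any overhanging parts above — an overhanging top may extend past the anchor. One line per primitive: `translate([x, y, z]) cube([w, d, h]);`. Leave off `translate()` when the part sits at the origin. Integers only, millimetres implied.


// rung span = 506 - 2*30 = 446
// rung[k] z = 241 + k*244
translate([462, 315, 0]) cube([30, 31, 1354]);
translate([938, 315, 0]) cube([30, 31, 1354]);
translate([492, 315, 241]) cube([446, 31, 40]);
translate([492, 315, 485]) cube([446, 31, 40]);
translate([492, 315, 729]) cube([446, 31, 40]);
translate([492, 315, 973]) cube([446, 31, 40]);
translate([492, 315, 1217]) cube([446, 31, 40]);


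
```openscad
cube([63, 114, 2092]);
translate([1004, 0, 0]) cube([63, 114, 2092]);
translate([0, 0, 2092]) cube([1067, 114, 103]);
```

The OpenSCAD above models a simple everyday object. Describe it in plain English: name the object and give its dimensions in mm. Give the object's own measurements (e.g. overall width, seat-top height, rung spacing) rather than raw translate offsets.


A door frame. The clear opening is 941 mm wide and 2092 mm high. Two 63 mm wide jambs, 114 mm deep, stand either side of the opening from the floor to the top of the opening. A 103 mm thick head sits across the top of both jambs, spanning the full outside width of the frame.


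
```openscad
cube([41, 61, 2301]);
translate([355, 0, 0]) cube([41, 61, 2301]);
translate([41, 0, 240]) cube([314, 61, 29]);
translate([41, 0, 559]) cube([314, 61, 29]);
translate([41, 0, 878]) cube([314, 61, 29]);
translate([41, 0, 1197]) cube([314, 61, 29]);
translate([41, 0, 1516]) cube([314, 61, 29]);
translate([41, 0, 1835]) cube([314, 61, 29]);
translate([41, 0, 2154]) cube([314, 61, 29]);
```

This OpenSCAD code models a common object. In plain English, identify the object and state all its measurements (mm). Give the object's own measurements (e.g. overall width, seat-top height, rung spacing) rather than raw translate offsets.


A straight ladder. Two 41×61 mm vertical rails, 2301 mm tall, stand 396 mm apart (outside-to-outside) with their front faces coplanar on the −y side. 7 rungs, each 61 mm deep and 29 mm tall, span between the inner faces of the rails, front faces flush with the rails. The lowest rung's underside is at z = 240 mm and rungs are spaced 319 mm apart (underside to underside).


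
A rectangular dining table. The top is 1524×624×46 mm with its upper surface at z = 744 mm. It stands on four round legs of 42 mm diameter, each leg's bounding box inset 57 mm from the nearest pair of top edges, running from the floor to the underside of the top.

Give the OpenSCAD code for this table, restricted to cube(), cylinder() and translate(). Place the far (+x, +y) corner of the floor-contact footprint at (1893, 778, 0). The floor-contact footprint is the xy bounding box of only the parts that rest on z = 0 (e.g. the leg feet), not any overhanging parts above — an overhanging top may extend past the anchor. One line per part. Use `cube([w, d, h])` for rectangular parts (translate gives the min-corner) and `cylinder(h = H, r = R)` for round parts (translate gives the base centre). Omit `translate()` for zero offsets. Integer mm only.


translate([426, 211, 698]) cube([1524, 624, 46]);
translate([504, 289, 0]) cylinder(h = 698, r = 21);
translate([1872, 289, 0]) cylinder(h = 698, r = 21);
translate([504, 757, 0]) cylinder(h = 698, r = 21);
translate([1872, 757, 0]) cylinder(h = 698, r = 21);


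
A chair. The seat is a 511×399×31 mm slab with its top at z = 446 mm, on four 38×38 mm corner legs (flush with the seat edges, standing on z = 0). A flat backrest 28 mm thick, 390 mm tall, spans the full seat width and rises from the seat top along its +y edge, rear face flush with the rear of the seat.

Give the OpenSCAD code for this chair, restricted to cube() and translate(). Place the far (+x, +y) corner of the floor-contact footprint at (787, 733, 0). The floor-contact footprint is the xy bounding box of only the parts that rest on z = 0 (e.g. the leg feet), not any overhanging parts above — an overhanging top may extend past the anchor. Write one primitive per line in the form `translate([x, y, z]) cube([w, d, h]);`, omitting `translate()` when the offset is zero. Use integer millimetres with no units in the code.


translate([276, 334, 415]) cube([511, 399, 31]);
translate([276, 334, 0]) cube([38, 38, 415]);
translate([749, 334, 0]) cube([38, 38, 415]);
translate([276, 695, 0]) cube([38, 38, 415]);
translate([749, 695, 0]) cube([38, 38, 415]);
translate([276, 705, 446]) cube([511, 28, 390]);


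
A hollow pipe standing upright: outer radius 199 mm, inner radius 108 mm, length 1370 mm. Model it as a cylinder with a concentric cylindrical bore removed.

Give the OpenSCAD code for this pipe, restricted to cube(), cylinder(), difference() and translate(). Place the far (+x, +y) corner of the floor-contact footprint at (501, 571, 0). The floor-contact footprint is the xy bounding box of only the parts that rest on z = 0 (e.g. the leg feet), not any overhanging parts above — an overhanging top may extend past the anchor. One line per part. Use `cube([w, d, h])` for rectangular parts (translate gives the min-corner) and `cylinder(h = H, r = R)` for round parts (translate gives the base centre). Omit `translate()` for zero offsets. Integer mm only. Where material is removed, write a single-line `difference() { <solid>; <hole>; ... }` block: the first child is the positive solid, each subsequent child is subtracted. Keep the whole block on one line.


difference() { translate([302, 372, 0]) cylinder(h = 1370, r = 199); translate([302, 372, 0]) cylinder(h = 1370, r = 108); }


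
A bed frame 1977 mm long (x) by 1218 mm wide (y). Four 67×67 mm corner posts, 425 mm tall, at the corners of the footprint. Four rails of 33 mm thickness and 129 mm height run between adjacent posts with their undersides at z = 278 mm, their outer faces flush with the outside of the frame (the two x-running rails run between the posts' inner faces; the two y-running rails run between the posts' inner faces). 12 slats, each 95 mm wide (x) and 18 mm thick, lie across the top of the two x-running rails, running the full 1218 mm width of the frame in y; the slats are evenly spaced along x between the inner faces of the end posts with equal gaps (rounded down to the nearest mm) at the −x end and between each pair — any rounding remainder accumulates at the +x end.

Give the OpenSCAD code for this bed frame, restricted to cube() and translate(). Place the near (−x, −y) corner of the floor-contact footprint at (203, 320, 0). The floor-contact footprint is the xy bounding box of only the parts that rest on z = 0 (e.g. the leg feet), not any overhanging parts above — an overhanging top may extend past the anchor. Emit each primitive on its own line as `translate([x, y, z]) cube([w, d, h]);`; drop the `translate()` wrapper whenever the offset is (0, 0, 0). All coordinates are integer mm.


// slat z = rail_z + rail_h = 278 + 129 = 407
// slat gap = ⌊(1843 − 12·95) / 13⌋ = 54
translate([203, 320, 0]) cube([67, 67, 425]);
translate([203, 1471, 0]) cube([67, 67, 425]);
translate([2113, 320, 0]) cube([67, 67, 425]);
translate([2113, 1471, 0]) cube([67, 67, 425]);
translate([270, 320, 278]) cube([1843, 33, 129]);
translate([270, 1505, 278]) cube([1843, 33, 129]);
translate([203, 387, 278]) cube([33, 1084, 129]);
translate([2147, 387, 278]) cube([33, 1084, 129]);
translate([324, 320, 407]) cube([95, 1218, 18]);
translate([473, 320, 407]) cube([95, 1218, 18]);
translate([622, 320, 407]) cube([95, 1218, 18]);
translate([771, 320, 407]) cube([95, 1218, 18]);
translate([920, 320, 407]) cube([95, 1218, 18]);
translate([1069, 320, 407]) cube([95, 1218, 18]);
translate([1218, 320, 407]) cube([95, 1218, 18]);
translate([1367, 320, 407]) cube([95, 1218, 18]);
translate([1516, 320, 407]) cube([95, 1218, 18]);
translate([1665, 320, 407]) cube([95, 1218, 18]);
translate([1814, 320, 407]) cube([95, 1218, 18]);
translate([1963, 320, 407]) cube([95, 1218, 18]);


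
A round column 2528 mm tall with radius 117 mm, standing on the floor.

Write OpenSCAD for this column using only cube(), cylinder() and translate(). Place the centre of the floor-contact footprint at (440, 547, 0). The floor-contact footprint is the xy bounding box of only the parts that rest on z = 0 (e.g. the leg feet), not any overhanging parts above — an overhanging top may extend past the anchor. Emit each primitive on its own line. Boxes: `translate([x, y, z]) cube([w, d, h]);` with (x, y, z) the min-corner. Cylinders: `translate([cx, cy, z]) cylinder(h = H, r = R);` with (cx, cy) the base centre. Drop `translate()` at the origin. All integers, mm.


translate([440, 547, 0]) cylinder(h = 2528, r = 117);


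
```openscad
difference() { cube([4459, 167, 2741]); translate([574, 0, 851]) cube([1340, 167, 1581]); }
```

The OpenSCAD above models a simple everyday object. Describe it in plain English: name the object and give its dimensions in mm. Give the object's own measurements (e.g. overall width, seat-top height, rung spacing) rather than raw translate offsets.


A wall 4459 mm long (x), 167 mm thick (y), 2741 mm tall, with a rectangular window opening cut through it. The opening is 1340 mm wide and 1581 mm tall; its sill is at z = 851 mm and its near (−x) edge is 574 mm from the wall's −x end. The opening passes through the full wall thickness.


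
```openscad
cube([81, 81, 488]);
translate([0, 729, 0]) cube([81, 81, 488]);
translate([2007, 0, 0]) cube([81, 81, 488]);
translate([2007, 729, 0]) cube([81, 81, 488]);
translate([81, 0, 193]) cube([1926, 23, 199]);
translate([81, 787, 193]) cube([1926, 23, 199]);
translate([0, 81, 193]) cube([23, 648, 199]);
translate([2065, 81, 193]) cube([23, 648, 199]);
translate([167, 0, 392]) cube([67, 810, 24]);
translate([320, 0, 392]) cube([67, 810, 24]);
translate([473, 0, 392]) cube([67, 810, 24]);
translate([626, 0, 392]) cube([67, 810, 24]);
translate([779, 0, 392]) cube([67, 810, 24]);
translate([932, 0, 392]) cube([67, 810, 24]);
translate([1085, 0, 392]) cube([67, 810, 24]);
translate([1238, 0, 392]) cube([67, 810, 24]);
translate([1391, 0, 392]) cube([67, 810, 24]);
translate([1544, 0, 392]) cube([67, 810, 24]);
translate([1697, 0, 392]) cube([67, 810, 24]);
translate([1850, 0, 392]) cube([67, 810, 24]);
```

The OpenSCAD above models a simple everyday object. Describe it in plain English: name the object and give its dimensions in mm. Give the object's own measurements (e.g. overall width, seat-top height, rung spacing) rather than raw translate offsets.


A bed frame 2088 mm long (x) by 810 mm wide (y). Four 81×81 mm corner posts, 488 mm tall, at the corners of the footprint. Four rails of 23 mm thickness and 199 mm height run between adjacent posts with their undersides at z = 193 mm, their outer faces flush with the outside of the frame (the two x-running rails run between the posts' inner faces; the two y-running rails run between the posts' inner faces). 12 slats, each 67 mm wide (x) and 24 mm thick, lie across the top of the two x-running rails, running the full 810 mm width of the frame in y; along x they sit between the end posts with a 86 mm gap after the −x posts and between neighbouring slats, leaving 90 mm before the +x posts.


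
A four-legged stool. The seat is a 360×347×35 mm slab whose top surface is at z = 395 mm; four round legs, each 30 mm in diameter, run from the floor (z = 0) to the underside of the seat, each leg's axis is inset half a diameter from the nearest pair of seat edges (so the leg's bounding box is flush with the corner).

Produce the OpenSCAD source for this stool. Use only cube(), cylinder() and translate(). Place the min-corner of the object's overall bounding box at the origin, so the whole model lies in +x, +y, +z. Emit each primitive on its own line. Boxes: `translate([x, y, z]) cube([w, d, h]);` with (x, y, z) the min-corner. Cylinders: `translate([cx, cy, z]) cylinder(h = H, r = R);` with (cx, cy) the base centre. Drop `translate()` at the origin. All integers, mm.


// leg_h = 395 - 35 = 360
translate([0, 0, 360]) cube([360, 347, 35]);
translate([15, 15, 0]) cylinder(h = 360, r = 15);
translate([345, 15, 0]) cylinder(h = 360, r = 15);
translate([15, 332, 0]) cylinder(h = 360, r = 15);
translate([345, 332, 0]) cylinder(h = 360, r = 15);


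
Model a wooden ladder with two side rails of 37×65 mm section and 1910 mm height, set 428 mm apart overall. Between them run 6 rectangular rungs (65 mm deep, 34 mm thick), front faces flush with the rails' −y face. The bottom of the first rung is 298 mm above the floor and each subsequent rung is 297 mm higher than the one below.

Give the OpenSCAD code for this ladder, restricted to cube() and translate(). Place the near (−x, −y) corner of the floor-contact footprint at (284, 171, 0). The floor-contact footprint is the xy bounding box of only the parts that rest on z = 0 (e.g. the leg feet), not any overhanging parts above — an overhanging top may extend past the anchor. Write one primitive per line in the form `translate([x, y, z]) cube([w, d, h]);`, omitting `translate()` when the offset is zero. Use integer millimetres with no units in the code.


translate([284, 171, 0]) cube([37, 65, 1910]);
translate([675, 171, 0]) cube([37, 65, 1910]);
translate([321, 171, 298]) cube([354, 65, 34]);
translate([321, 171, 595]) cube([354, 65, 34]);
translate([321, 171, 892]) cube([354, 65, 34]);
translate([321, 171, 1189]) cube([354, 65, 34]);
translate([321, 171, 1486]) cube([354, 65, 34]);
translate([321, 171, 1783]) cube([354, 65, 34]);


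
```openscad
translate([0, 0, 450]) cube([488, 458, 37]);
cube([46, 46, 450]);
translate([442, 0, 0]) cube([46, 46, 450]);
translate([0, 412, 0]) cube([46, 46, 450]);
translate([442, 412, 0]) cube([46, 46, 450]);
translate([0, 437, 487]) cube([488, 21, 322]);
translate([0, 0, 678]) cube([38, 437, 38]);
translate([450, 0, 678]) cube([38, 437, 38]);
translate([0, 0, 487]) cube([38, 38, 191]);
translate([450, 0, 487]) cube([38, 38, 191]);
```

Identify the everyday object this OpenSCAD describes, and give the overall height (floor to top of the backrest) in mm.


A chair. The overall height is 809 mm.

A slab on four corner posts with a tall panel at the back — a chair. The seat slab sits at z = 450 with thickness 37, and the 322 mm backrest starts at the seat top, so the overall height is 450 + 37 + 322 = 809 mm.


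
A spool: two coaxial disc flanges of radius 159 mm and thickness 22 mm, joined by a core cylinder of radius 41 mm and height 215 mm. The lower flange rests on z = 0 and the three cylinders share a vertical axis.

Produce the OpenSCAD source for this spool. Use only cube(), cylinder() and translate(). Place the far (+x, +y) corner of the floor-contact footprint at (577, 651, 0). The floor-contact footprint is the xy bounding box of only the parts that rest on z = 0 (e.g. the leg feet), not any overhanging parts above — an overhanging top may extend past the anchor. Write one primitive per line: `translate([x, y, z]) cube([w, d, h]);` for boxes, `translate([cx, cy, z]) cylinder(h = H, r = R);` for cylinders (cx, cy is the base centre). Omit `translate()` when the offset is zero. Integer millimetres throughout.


translate([418, 492, 0]) cylinder(h = 22, r = 159);
translate([418, 492, 22]) cylinder(h = 215, r = 41);
translate([418, 492, 237]) cylinder(h = 22, r = 159);


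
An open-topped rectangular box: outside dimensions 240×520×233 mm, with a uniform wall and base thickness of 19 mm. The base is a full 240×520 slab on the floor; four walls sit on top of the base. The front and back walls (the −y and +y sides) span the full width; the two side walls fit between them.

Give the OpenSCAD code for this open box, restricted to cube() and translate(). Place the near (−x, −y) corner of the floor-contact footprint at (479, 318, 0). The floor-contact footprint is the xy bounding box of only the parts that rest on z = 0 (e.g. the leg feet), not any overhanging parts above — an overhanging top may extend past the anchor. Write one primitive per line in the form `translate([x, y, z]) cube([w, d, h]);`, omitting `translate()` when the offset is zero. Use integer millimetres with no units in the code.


translate([479, 318, 0]) cube([240, 520, 19]);
translate([479, 318, 19]) cube([240, 19, 214]);
translate([479, 819, 19]) cube([240, 19, 214]);
translate([479, 337, 19]) cube([19, 482, 214]);
translate([700, 337, 19]) cube([19, 482, 214]);


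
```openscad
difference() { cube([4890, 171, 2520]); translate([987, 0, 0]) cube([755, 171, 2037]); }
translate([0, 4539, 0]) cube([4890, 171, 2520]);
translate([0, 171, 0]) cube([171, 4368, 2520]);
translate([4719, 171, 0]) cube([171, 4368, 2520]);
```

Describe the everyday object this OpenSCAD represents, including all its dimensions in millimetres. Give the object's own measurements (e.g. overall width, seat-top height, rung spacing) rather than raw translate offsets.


A single room: four walls, each 2520 mm tall and 171 mm thick, enclosing an outside footprint 4890×4710 mm (x × y), no floor or roof. The front and back walls (−y and +y sides) run the full x-width; the side walls fit between their inner faces. A door opening 755 mm wide and 2037 mm tall is cut through the front wall from the floor up, its −x edge 987 mm from the wall's −x end.


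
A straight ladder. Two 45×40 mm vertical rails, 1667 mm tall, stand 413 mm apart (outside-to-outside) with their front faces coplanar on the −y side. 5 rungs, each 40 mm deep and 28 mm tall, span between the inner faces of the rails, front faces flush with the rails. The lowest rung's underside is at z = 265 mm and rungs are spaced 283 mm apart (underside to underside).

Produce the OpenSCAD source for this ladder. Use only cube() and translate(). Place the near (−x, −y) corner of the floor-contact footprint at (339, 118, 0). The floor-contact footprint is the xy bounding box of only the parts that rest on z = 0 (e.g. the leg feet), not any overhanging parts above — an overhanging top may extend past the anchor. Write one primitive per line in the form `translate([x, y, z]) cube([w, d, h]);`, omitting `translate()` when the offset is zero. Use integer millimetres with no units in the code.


translate([339, 118, 0]) cube([45, 40, 1667]);
translate([707, 118, 0]) cube([45, 40, 1667]);
translate([384, 118, 265]) cube([323, 40, 28]);
translate([384, 118, 548]) cube([323, 40, 28]);
translate([384, 118, 831]) cube([323, 40, 28]);
translate([384, 118, 1114]) cube([323, 40, 28]);
translate([384, 118, 1397]) cube([323, 40, 28]);


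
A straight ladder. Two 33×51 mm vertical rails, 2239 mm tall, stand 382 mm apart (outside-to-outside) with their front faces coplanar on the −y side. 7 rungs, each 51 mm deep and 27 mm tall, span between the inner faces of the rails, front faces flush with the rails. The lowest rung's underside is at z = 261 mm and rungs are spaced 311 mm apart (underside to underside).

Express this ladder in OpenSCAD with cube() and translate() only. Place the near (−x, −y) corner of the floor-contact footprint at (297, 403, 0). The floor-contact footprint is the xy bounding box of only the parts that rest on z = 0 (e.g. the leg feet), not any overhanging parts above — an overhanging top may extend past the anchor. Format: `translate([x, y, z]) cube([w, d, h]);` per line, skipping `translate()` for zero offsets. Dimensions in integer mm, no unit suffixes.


translate([297, 403, 0]) cube([33, 51, 2239]);
translate([646, 403, 0]) cube([33, 51, 2239]);
translate([330, 403, 261]) cube([316, 51, 27]);
translate([330, 403, 572]) cube([316, 51, 27]);
translate([330, 403, 883]) cube([316, 51, 27]);
translate([330, 403, 1194]) cube([316, 51, 27]);
translate([330, 403, 1505]) cube([316, 51, 27]);
translate([330, 403, 1816]) cube([316, 51, 27]);
translate([330, 403, 2127]) cube([316, 51, 27]);


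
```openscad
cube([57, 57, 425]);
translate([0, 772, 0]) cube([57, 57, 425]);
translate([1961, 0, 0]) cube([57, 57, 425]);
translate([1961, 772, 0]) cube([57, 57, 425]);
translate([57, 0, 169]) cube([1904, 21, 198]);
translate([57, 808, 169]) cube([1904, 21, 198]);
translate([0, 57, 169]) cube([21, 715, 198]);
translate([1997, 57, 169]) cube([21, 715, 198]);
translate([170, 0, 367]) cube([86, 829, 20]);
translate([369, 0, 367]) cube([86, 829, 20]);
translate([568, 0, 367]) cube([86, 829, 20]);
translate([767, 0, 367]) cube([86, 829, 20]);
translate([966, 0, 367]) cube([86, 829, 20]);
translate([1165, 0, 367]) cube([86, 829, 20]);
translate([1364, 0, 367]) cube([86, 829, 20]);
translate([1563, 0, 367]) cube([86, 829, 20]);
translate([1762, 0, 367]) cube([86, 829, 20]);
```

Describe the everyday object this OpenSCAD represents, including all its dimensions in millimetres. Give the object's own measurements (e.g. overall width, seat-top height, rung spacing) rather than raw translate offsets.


A bed frame 2018 mm long (x) by 829 mm wide (y). Four 57×57 mm corner posts, 425 mm tall, at the corners of the footprint. Four rails of 21 mm thickness and 198 mm height run between adjacent posts with their undersides at z = 169 mm, their outer faces flush with the outside of the frame (the two x-running rails run between the posts' inner faces; the two y-running rails run between the posts' inner faces). 9 slats, each 86 mm wide (x) and 20 mm thick, lie across the top of the two x-running rails, running the full 829 mm width of the frame in y; along x they sit between the end posts with a 113 mm gap after the −x posts and between neighbouring slats and before the +x posts.
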